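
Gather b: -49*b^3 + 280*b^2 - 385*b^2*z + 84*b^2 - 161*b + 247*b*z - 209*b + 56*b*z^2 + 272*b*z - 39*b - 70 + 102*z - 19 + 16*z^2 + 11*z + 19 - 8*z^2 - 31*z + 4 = -49*b^3 + b^2*(364 - 385*z) + b*(56*z^2 + 519*z - 409) + 8*z^2 + 82*z - 66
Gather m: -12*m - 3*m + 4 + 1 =5 - 15*m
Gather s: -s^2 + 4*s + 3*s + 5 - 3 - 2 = -s^2 + 7*s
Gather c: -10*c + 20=20 - 10*c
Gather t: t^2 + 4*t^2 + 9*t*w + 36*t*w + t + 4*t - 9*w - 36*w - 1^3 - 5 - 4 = 5*t^2 + t*(45*w + 5) - 45*w - 10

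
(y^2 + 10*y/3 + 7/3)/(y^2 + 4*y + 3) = (y + 7/3)/(y + 3)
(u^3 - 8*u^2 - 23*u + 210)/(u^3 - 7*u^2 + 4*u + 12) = (u^2 - 2*u - 35)/(u^2 - u - 2)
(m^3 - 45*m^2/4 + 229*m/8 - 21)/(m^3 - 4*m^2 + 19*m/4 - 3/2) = (4*m^2 - 39*m + 56)/(2*(2*m^2 - 5*m + 2))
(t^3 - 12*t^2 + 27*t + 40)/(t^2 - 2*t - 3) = (t^2 - 13*t + 40)/(t - 3)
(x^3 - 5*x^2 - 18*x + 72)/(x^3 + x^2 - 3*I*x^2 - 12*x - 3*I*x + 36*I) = (x - 6)/(x - 3*I)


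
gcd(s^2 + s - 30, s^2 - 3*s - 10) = s - 5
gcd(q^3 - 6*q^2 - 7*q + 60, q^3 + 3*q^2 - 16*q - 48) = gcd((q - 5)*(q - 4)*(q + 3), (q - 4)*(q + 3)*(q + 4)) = q^2 - q - 12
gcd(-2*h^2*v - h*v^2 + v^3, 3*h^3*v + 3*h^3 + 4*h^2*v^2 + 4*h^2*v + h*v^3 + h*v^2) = h + v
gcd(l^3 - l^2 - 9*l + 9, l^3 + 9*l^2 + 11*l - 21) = l^2 + 2*l - 3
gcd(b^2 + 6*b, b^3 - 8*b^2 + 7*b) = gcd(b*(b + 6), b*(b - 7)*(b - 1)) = b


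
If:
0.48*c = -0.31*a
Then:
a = -1.54838709677419*c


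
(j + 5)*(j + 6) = j^2 + 11*j + 30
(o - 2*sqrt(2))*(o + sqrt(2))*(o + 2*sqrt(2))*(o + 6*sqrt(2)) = o^4 + 7*sqrt(2)*o^3 + 4*o^2 - 56*sqrt(2)*o - 96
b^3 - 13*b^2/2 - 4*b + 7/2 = (b - 7)*(b - 1/2)*(b + 1)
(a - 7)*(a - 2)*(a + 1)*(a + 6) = a^4 - 2*a^3 - 43*a^2 + 44*a + 84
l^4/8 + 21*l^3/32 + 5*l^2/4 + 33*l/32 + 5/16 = (l/4 + 1/2)*(l/2 + 1/2)*(l + 1)*(l + 5/4)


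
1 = 1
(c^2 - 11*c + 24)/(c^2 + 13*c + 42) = (c^2 - 11*c + 24)/(c^2 + 13*c + 42)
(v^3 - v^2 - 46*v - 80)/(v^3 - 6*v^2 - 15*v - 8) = (v^2 + 7*v + 10)/(v^2 + 2*v + 1)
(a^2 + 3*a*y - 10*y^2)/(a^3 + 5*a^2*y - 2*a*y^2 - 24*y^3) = (a + 5*y)/(a^2 + 7*a*y + 12*y^2)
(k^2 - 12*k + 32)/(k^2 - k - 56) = (k - 4)/(k + 7)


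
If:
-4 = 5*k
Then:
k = -4/5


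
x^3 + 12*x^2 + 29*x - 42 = (x - 1)*(x + 6)*(x + 7)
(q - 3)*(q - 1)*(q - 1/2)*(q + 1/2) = q^4 - 4*q^3 + 11*q^2/4 + q - 3/4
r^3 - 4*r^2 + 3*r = r*(r - 3)*(r - 1)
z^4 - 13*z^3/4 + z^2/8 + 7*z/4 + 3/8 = (z - 3)*(z - 1)*(z + 1/4)*(z + 1/2)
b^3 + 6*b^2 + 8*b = b*(b + 2)*(b + 4)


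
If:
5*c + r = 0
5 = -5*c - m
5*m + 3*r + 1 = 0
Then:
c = -3/5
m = -2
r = 3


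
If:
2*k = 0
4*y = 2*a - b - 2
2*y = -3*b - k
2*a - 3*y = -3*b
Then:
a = 3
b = -4/5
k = 0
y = 6/5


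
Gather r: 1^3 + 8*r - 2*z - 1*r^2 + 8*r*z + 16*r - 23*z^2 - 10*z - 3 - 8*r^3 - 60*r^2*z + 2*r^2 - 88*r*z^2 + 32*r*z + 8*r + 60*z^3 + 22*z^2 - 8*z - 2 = -8*r^3 + r^2*(1 - 60*z) + r*(-88*z^2 + 40*z + 32) + 60*z^3 - z^2 - 20*z - 4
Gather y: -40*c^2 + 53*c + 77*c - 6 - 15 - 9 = -40*c^2 + 130*c - 30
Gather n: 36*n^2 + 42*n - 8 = 36*n^2 + 42*n - 8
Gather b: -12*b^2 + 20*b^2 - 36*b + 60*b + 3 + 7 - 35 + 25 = 8*b^2 + 24*b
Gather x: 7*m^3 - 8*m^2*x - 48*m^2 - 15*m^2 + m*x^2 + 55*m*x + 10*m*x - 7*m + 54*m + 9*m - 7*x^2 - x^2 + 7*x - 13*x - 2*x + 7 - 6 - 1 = 7*m^3 - 63*m^2 + 56*m + x^2*(m - 8) + x*(-8*m^2 + 65*m - 8)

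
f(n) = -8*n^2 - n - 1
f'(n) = -16*n - 1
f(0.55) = -3.97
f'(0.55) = -9.80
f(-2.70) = -56.62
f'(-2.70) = 42.20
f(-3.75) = -109.75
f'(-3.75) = 59.00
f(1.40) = -18.08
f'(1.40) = -23.40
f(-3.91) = -119.39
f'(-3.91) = 61.56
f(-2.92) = -66.29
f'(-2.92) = 45.72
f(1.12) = -12.16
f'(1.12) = -18.92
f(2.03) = -36.00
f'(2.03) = -33.48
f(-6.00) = -283.00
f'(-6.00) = 95.00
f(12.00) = -1165.00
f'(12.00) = -193.00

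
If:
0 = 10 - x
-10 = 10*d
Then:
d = -1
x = 10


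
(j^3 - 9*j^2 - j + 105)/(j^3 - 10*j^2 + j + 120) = (j - 7)/(j - 8)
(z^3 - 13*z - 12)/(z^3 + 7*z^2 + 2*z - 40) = (z^3 - 13*z - 12)/(z^3 + 7*z^2 + 2*z - 40)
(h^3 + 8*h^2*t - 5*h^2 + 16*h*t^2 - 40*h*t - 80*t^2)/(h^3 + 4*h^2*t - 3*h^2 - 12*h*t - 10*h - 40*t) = (h + 4*t)/(h + 2)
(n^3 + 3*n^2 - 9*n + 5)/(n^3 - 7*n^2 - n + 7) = (n^2 + 4*n - 5)/(n^2 - 6*n - 7)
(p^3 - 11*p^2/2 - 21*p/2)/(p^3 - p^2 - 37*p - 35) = p*(2*p + 3)/(2*(p^2 + 6*p + 5))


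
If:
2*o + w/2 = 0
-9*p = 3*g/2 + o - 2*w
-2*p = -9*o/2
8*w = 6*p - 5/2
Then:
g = -15/14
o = 5/91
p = 45/364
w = -20/91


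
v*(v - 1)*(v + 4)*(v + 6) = v^4 + 9*v^3 + 14*v^2 - 24*v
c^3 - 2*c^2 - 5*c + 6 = (c - 3)*(c - 1)*(c + 2)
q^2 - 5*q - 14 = (q - 7)*(q + 2)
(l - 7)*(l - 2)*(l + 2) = l^3 - 7*l^2 - 4*l + 28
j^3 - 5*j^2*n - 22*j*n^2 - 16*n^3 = (j - 8*n)*(j + n)*(j + 2*n)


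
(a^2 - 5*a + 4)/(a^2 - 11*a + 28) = (a - 1)/(a - 7)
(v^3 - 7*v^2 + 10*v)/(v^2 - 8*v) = (v^2 - 7*v + 10)/(v - 8)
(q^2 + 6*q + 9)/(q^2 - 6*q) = (q^2 + 6*q + 9)/(q*(q - 6))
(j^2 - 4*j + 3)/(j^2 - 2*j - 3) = (j - 1)/(j + 1)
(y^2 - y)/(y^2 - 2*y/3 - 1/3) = 3*y/(3*y + 1)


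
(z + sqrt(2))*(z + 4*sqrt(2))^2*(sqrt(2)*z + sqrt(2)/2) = sqrt(2)*z^4 + sqrt(2)*z^3/2 + 18*z^3 + 9*z^2 + 48*sqrt(2)*z^2 + 24*sqrt(2)*z + 64*z + 32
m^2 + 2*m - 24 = (m - 4)*(m + 6)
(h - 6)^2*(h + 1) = h^3 - 11*h^2 + 24*h + 36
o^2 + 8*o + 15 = (o + 3)*(o + 5)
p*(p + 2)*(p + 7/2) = p^3 + 11*p^2/2 + 7*p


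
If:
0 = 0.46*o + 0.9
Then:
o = -1.96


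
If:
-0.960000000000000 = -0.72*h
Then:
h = 1.33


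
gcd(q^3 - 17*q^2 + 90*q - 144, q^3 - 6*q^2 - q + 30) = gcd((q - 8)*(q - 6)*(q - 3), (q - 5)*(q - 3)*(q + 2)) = q - 3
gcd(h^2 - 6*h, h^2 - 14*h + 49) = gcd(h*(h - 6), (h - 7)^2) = 1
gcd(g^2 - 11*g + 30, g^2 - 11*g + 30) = g^2 - 11*g + 30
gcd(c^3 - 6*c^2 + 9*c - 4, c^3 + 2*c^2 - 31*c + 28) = c^2 - 5*c + 4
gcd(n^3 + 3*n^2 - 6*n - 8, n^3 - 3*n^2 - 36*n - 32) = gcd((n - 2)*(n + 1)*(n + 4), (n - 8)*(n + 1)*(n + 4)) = n^2 + 5*n + 4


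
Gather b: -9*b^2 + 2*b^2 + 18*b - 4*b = -7*b^2 + 14*b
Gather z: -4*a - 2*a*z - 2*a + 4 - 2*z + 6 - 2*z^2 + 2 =-6*a - 2*z^2 + z*(-2*a - 2) + 12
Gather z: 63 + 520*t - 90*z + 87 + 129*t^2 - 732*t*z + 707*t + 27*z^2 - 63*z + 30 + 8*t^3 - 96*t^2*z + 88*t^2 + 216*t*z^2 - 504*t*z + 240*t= 8*t^3 + 217*t^2 + 1467*t + z^2*(216*t + 27) + z*(-96*t^2 - 1236*t - 153) + 180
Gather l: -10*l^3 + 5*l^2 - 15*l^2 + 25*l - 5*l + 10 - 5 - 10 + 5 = -10*l^3 - 10*l^2 + 20*l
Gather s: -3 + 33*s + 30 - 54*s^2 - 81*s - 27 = -54*s^2 - 48*s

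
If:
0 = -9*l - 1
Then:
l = -1/9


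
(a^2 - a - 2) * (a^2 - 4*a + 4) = a^4 - 5*a^3 + 6*a^2 + 4*a - 8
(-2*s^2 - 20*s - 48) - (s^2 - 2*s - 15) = -3*s^2 - 18*s - 33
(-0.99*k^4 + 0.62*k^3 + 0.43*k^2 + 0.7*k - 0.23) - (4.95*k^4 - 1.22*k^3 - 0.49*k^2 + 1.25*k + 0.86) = -5.94*k^4 + 1.84*k^3 + 0.92*k^2 - 0.55*k - 1.09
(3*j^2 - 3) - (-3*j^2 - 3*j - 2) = 6*j^2 + 3*j - 1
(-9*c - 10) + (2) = -9*c - 8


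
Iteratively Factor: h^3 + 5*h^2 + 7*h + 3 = (h + 1)*(h^2 + 4*h + 3) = (h + 1)*(h + 3)*(h + 1)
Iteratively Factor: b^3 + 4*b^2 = (b)*(b^2 + 4*b) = b*(b + 4)*(b)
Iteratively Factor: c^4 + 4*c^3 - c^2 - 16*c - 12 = (c + 1)*(c^3 + 3*c^2 - 4*c - 12) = (c - 2)*(c + 1)*(c^2 + 5*c + 6) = (c - 2)*(c + 1)*(c + 2)*(c + 3)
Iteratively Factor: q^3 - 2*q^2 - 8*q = (q - 4)*(q^2 + 2*q) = (q - 4)*(q + 2)*(q)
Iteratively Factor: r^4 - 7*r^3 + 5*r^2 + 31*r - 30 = (r - 3)*(r^3 - 4*r^2 - 7*r + 10) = (r - 5)*(r - 3)*(r^2 + r - 2) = (r - 5)*(r - 3)*(r + 2)*(r - 1)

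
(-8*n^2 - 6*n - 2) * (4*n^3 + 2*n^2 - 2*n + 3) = -32*n^5 - 40*n^4 - 4*n^3 - 16*n^2 - 14*n - 6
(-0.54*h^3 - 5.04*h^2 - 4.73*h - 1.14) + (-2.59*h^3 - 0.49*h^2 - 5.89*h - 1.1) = -3.13*h^3 - 5.53*h^2 - 10.62*h - 2.24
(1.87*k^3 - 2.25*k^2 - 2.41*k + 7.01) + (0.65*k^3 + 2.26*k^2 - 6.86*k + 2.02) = 2.52*k^3 + 0.00999999999999979*k^2 - 9.27*k + 9.03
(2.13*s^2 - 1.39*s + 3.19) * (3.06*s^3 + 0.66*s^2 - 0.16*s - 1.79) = 6.5178*s^5 - 2.8476*s^4 + 8.5032*s^3 - 1.4849*s^2 + 1.9777*s - 5.7101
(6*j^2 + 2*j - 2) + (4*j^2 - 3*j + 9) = 10*j^2 - j + 7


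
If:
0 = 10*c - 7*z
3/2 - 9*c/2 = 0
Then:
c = 1/3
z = 10/21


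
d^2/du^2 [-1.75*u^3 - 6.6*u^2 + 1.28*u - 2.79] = -10.5*u - 13.2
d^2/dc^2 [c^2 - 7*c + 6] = 2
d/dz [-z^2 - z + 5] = -2*z - 1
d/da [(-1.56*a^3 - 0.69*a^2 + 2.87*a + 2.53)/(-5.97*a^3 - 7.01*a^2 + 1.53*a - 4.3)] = (-3.5527136788005e-15*a^5 + 6.81629999999999*a^4 + 29.4942*a^3 + 84.4993*a^2 + 41.4046*a - 16.2119)/(35.6409*a^6 + 83.6994*a^5 + 30.8719*a^4 + 29.8914*a^3 + 62.6269*a^2 - 13.158*a + 18.49)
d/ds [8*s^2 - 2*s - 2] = 16*s - 2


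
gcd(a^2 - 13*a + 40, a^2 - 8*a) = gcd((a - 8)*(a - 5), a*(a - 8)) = a - 8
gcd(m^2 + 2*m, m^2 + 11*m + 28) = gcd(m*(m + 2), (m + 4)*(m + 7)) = 1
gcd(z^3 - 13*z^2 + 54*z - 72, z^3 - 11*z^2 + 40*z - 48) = z^2 - 7*z + 12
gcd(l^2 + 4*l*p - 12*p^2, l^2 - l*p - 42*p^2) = l + 6*p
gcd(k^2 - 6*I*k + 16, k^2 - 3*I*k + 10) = k + 2*I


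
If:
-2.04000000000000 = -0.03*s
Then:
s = 68.00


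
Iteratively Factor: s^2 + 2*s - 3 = (s + 3)*(s - 1)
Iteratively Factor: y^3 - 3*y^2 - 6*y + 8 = (y - 4)*(y^2 + y - 2) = (y - 4)*(y - 1)*(y + 2)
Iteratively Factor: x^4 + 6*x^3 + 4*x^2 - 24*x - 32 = (x + 4)*(x^3 + 2*x^2 - 4*x - 8) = (x - 2)*(x + 4)*(x^2 + 4*x + 4) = (x - 2)*(x + 2)*(x + 4)*(x + 2)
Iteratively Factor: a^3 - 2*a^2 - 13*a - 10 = (a - 5)*(a^2 + 3*a + 2) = (a - 5)*(a + 2)*(a + 1)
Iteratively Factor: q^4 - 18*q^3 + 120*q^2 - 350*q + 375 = (q - 5)*(q^3 - 13*q^2 + 55*q - 75) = (q - 5)^2*(q^2 - 8*q + 15) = (q - 5)^2*(q - 3)*(q - 5)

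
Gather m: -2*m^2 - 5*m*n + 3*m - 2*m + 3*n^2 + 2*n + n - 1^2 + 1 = -2*m^2 + m*(1 - 5*n) + 3*n^2 + 3*n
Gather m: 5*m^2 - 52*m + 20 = 5*m^2 - 52*m + 20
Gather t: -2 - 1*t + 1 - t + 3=2 - 2*t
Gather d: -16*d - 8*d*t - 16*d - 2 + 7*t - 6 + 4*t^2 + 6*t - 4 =d*(-8*t - 32) + 4*t^2 + 13*t - 12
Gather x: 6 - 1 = 5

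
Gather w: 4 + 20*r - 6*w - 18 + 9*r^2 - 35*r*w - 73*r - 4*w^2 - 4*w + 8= 9*r^2 - 53*r - 4*w^2 + w*(-35*r - 10) - 6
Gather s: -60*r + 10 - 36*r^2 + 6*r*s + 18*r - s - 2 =-36*r^2 - 42*r + s*(6*r - 1) + 8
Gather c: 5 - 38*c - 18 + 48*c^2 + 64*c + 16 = 48*c^2 + 26*c + 3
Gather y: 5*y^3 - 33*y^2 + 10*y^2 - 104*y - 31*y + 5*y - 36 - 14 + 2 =5*y^3 - 23*y^2 - 130*y - 48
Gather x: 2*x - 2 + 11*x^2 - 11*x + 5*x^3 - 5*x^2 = 5*x^3 + 6*x^2 - 9*x - 2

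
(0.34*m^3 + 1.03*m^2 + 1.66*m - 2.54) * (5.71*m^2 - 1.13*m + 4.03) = 1.9414*m^5 + 5.4971*m^4 + 9.6849*m^3 - 12.2283*m^2 + 9.56*m - 10.2362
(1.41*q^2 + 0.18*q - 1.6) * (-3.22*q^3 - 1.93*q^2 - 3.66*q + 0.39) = -4.5402*q^5 - 3.3009*q^4 - 0.355999999999999*q^3 + 2.9791*q^2 + 5.9262*q - 0.624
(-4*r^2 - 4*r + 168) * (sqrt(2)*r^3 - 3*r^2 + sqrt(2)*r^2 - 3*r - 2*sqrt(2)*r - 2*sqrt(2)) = -4*sqrt(2)*r^5 - 8*sqrt(2)*r^4 + 12*r^4 + 24*r^3 + 172*sqrt(2)*r^3 - 492*r^2 + 184*sqrt(2)*r^2 - 504*r - 328*sqrt(2)*r - 336*sqrt(2)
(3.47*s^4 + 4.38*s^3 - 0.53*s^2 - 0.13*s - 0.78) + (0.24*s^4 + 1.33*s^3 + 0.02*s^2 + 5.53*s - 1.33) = 3.71*s^4 + 5.71*s^3 - 0.51*s^2 + 5.4*s - 2.11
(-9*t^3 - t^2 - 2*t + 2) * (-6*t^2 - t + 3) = 54*t^5 + 15*t^4 - 14*t^3 - 13*t^2 - 8*t + 6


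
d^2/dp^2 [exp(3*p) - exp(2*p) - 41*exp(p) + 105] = (9*exp(2*p) - 4*exp(p) - 41)*exp(p)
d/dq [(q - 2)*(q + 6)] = 2*q + 4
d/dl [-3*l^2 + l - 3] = 1 - 6*l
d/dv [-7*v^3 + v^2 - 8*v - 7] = -21*v^2 + 2*v - 8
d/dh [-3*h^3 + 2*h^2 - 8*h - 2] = -9*h^2 + 4*h - 8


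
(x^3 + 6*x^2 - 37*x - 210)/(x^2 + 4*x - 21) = (x^2 - x - 30)/(x - 3)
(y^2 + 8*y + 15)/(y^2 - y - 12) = (y + 5)/(y - 4)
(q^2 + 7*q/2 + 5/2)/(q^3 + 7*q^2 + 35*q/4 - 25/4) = 2*(q + 1)/(2*q^2 + 9*q - 5)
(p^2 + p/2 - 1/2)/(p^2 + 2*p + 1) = (p - 1/2)/(p + 1)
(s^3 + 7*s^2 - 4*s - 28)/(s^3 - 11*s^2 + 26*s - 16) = (s^2 + 9*s + 14)/(s^2 - 9*s + 8)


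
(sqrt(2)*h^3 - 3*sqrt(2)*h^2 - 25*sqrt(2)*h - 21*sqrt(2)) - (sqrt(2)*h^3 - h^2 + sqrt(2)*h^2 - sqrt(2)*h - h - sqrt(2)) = -4*sqrt(2)*h^2 + h^2 - 24*sqrt(2)*h + h - 20*sqrt(2)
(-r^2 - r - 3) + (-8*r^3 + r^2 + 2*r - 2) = -8*r^3 + r - 5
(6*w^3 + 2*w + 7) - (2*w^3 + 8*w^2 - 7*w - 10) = 4*w^3 - 8*w^2 + 9*w + 17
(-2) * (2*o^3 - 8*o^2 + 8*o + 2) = -4*o^3 + 16*o^2 - 16*o - 4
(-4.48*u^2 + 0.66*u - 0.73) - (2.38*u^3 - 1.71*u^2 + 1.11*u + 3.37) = -2.38*u^3 - 2.77*u^2 - 0.45*u - 4.1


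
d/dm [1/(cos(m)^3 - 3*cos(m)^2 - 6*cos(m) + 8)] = 3*(cos(m)^2 - 2*cos(m) - 2)*sin(m)/(cos(m)^3 - 3*cos(m)^2 - 6*cos(m) + 8)^2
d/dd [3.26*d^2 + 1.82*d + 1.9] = 6.52*d + 1.82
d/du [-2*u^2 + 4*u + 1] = 4 - 4*u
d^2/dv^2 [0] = 0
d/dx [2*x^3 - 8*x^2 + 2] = 2*x*(3*x - 8)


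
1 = 1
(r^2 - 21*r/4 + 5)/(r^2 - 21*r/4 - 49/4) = (-4*r^2 + 21*r - 20)/(-4*r^2 + 21*r + 49)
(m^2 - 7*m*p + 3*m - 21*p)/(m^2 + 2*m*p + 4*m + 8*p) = (m^2 - 7*m*p + 3*m - 21*p)/(m^2 + 2*m*p + 4*m + 8*p)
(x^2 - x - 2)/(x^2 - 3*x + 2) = (x + 1)/(x - 1)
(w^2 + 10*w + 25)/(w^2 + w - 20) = (w + 5)/(w - 4)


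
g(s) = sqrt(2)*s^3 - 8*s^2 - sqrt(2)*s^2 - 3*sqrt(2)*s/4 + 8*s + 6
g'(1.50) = -11.76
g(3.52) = -24.54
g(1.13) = 3.86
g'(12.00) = 391.94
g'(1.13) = -8.92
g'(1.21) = -9.63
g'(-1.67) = 50.22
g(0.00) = 6.00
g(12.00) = 1177.39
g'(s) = 3*sqrt(2)*s^2 - 16*s - 2*sqrt(2)*s - 3*sqrt(2)/4 + 8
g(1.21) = 3.12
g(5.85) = 7.55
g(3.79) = -25.94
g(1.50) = 0.00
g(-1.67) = -38.43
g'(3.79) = -3.48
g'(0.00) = 6.94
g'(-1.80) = 54.58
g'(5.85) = 41.99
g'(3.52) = -6.77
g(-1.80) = -45.24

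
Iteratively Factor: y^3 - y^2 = (y)*(y^2 - y) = y*(y - 1)*(y)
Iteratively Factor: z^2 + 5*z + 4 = (z + 1)*(z + 4)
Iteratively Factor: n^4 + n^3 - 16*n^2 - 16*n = (n + 1)*(n^3 - 16*n) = (n - 4)*(n + 1)*(n^2 + 4*n) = (n - 4)*(n + 1)*(n + 4)*(n)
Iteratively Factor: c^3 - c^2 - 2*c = (c)*(c^2 - c - 2) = c*(c - 2)*(c + 1)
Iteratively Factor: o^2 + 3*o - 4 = (o - 1)*(o + 4)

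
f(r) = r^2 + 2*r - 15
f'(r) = 2*r + 2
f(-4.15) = -6.08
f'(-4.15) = -6.30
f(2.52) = -3.61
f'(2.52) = 7.04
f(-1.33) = -15.89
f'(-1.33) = -0.66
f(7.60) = 57.96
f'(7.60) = 17.20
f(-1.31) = -15.90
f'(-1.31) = -0.62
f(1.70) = -8.71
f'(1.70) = 5.40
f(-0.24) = -15.42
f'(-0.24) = 1.52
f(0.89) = -12.43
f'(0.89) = 3.78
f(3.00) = 0.00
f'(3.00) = 8.00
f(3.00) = 0.00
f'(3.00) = 8.00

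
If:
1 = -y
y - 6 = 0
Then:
No Solution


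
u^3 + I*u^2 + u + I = (u - I)*(u + I)^2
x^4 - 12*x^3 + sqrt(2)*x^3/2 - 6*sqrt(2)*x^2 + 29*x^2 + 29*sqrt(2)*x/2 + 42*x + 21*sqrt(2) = (x - 7)*(x - 6)*(x + 1)*(x + sqrt(2)/2)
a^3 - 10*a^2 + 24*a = a*(a - 6)*(a - 4)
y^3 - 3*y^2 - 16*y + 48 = (y - 4)*(y - 3)*(y + 4)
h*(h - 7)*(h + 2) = h^3 - 5*h^2 - 14*h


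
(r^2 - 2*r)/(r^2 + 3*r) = (r - 2)/(r + 3)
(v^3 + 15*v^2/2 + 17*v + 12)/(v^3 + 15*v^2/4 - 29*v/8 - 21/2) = 4*(v + 2)/(4*v - 7)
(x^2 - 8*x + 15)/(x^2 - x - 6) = (x - 5)/(x + 2)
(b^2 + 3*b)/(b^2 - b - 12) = b/(b - 4)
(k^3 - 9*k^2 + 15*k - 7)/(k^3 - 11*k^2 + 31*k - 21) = (k - 1)/(k - 3)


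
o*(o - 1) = o^2 - o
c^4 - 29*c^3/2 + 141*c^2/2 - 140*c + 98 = (c - 7)*(c - 7/2)*(c - 2)^2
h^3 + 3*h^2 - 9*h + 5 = (h - 1)^2*(h + 5)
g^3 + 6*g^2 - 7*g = g*(g - 1)*(g + 7)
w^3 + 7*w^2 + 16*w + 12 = (w + 2)^2*(w + 3)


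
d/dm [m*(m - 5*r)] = 2*m - 5*r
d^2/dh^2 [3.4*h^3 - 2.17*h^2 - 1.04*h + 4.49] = 20.4*h - 4.34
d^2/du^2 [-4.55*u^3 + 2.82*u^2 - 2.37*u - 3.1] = 5.64 - 27.3*u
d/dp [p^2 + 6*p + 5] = 2*p + 6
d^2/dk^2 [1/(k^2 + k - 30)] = 2*(-k^2 - k + (2*k + 1)^2 + 30)/(k^2 + k - 30)^3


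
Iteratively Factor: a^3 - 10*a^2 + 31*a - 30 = (a - 5)*(a^2 - 5*a + 6) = (a - 5)*(a - 2)*(a - 3)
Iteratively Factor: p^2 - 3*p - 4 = (p - 4)*(p + 1)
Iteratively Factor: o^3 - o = (o - 1)*(o^2 + o) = o*(o - 1)*(o + 1)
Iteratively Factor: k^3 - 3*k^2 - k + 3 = (k - 3)*(k^2 - 1) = (k - 3)*(k - 1)*(k + 1)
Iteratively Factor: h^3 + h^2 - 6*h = (h + 3)*(h^2 - 2*h) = (h - 2)*(h + 3)*(h)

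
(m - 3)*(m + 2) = m^2 - m - 6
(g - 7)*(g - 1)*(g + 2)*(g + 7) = g^4 + g^3 - 51*g^2 - 49*g + 98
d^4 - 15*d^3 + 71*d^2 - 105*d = d*(d - 7)*(d - 5)*(d - 3)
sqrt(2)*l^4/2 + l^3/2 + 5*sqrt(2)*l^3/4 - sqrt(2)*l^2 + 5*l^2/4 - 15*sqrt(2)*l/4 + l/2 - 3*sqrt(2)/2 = (l + 1/2)*(l - sqrt(2))*(l + 3*sqrt(2)/2)*(sqrt(2)*l/2 + sqrt(2))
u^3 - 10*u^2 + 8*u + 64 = (u - 8)*(u - 4)*(u + 2)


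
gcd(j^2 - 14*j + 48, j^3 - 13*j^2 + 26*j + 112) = j - 8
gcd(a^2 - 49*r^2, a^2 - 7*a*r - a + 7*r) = -a + 7*r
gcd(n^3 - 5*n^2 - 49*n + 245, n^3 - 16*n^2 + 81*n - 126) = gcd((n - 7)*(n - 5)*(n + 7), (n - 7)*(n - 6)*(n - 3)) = n - 7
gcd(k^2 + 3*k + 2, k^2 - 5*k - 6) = k + 1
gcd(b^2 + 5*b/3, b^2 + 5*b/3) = b^2 + 5*b/3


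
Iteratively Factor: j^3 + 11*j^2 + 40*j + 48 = (j + 3)*(j^2 + 8*j + 16) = (j + 3)*(j + 4)*(j + 4)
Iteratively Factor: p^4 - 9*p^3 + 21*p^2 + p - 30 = (p - 3)*(p^3 - 6*p^2 + 3*p + 10) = (p - 5)*(p - 3)*(p^2 - p - 2) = (p - 5)*(p - 3)*(p + 1)*(p - 2)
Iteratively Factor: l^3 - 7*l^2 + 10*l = (l - 2)*(l^2 - 5*l) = l*(l - 2)*(l - 5)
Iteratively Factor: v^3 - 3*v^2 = (v)*(v^2 - 3*v) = v^2*(v - 3)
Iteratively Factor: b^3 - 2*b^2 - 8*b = (b - 4)*(b^2 + 2*b) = b*(b - 4)*(b + 2)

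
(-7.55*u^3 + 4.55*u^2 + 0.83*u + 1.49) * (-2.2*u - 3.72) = 16.61*u^4 + 18.076*u^3 - 18.752*u^2 - 6.3656*u - 5.5428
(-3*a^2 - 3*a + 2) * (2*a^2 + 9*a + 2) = -6*a^4 - 33*a^3 - 29*a^2 + 12*a + 4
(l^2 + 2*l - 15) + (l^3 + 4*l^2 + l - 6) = l^3 + 5*l^2 + 3*l - 21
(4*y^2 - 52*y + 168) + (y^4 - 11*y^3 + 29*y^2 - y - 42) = y^4 - 11*y^3 + 33*y^2 - 53*y + 126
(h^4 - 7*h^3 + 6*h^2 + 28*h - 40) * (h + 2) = h^5 - 5*h^4 - 8*h^3 + 40*h^2 + 16*h - 80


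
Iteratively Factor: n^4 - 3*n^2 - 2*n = (n - 2)*(n^3 + 2*n^2 + n) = n*(n - 2)*(n^2 + 2*n + 1) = n*(n - 2)*(n + 1)*(n + 1)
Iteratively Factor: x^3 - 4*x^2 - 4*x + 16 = (x - 4)*(x^2 - 4) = (x - 4)*(x + 2)*(x - 2)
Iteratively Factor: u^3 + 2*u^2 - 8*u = (u - 2)*(u^2 + 4*u) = u*(u - 2)*(u + 4)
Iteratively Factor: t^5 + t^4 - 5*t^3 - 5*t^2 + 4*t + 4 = (t + 2)*(t^4 - t^3 - 3*t^2 + t + 2) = (t + 1)*(t + 2)*(t^3 - 2*t^2 - t + 2) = (t - 2)*(t + 1)*(t + 2)*(t^2 - 1) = (t - 2)*(t - 1)*(t + 1)*(t + 2)*(t + 1)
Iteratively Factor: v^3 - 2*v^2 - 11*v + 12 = (v - 1)*(v^2 - v - 12) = (v - 4)*(v - 1)*(v + 3)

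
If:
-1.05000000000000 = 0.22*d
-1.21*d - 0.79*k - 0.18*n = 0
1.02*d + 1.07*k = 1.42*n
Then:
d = -4.77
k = 6.91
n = 1.78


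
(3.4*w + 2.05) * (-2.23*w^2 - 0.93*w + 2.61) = -7.582*w^3 - 7.7335*w^2 + 6.9675*w + 5.3505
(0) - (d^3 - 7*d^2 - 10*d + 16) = -d^3 + 7*d^2 + 10*d - 16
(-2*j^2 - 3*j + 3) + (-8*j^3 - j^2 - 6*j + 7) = -8*j^3 - 3*j^2 - 9*j + 10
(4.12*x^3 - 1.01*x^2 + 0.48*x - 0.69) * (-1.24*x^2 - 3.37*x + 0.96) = -5.1088*x^5 - 12.632*x^4 + 6.7637*x^3 - 1.7316*x^2 + 2.7861*x - 0.6624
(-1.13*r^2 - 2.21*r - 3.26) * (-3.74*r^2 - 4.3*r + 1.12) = 4.2262*r^4 + 13.1244*r^3 + 20.4298*r^2 + 11.5428*r - 3.6512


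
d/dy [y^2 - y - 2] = 2*y - 1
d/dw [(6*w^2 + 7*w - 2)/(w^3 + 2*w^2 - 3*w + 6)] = 2*(-3*w^4 - 7*w^3 - 13*w^2 + 40*w + 18)/(w^6 + 4*w^5 - 2*w^4 + 33*w^2 - 36*w + 36)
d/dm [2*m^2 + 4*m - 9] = 4*m + 4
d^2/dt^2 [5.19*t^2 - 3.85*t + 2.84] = 10.3800000000000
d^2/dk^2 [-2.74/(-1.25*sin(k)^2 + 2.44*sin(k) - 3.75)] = (-17.125*sin(k)^4 + 25.071*sin(k)^3 + 60.749636*sin(k)^2 - 75.213*sin(k) + 6.938228)/(1.25*sin(k)^2 - 2.44*sin(k) + 3.75)^3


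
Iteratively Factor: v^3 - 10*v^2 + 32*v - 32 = (v - 2)*(v^2 - 8*v + 16) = (v - 4)*(v - 2)*(v - 4)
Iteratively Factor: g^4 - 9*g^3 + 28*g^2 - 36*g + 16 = (g - 4)*(g^3 - 5*g^2 + 8*g - 4) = (g - 4)*(g - 1)*(g^2 - 4*g + 4) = (g - 4)*(g - 2)*(g - 1)*(g - 2)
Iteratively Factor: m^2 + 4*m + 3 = (m + 3)*(m + 1)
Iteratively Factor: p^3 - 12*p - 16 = (p + 2)*(p^2 - 2*p - 8) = (p - 4)*(p + 2)*(p + 2)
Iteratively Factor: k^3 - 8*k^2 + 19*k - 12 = (k - 1)*(k^2 - 7*k + 12) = (k - 4)*(k - 1)*(k - 3)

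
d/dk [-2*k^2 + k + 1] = 1 - 4*k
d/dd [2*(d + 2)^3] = 6*(d + 2)^2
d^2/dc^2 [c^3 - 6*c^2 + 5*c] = 6*c - 12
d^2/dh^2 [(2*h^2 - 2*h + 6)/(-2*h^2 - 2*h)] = 2*(2*h^3 - 9*h^2 - 9*h - 3)/(h^3*(h^3 + 3*h^2 + 3*h + 1))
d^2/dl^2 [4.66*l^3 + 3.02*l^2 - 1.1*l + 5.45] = 27.96*l + 6.04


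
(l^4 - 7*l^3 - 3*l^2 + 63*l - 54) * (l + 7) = l^5 - 52*l^3 + 42*l^2 + 387*l - 378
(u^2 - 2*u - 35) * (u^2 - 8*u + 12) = u^4 - 10*u^3 - 7*u^2 + 256*u - 420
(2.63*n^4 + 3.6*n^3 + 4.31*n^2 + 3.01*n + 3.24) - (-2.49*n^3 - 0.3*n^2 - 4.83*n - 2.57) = 2.63*n^4 + 6.09*n^3 + 4.61*n^2 + 7.84*n + 5.81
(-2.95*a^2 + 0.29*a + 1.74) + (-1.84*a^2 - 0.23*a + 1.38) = -4.79*a^2 + 0.06*a + 3.12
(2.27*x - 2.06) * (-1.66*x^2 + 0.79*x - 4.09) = -3.7682*x^3 + 5.2129*x^2 - 10.9117*x + 8.4254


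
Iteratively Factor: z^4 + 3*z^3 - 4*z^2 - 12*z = (z + 3)*(z^3 - 4*z) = (z + 2)*(z + 3)*(z^2 - 2*z) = z*(z + 2)*(z + 3)*(z - 2)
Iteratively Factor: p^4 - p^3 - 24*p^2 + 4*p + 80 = (p + 4)*(p^3 - 5*p^2 - 4*p + 20) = (p + 2)*(p + 4)*(p^2 - 7*p + 10) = (p - 2)*(p + 2)*(p + 4)*(p - 5)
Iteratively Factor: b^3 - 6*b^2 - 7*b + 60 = (b + 3)*(b^2 - 9*b + 20) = (b - 5)*(b + 3)*(b - 4)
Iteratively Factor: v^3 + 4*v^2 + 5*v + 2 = (v + 1)*(v^2 + 3*v + 2) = (v + 1)^2*(v + 2)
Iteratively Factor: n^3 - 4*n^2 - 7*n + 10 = (n + 2)*(n^2 - 6*n + 5) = (n - 5)*(n + 2)*(n - 1)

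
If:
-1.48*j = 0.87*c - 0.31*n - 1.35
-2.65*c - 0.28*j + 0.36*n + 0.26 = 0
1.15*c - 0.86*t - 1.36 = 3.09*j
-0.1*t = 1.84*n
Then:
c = 0.03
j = 0.95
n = 0.27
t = -4.94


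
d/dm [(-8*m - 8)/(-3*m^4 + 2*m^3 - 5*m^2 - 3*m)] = 8*(-9*m^4 - 8*m^3 + m^2 - 10*m - 3)/(m^2*(9*m^6 - 12*m^5 + 34*m^4 - 2*m^3 + 13*m^2 + 30*m + 9))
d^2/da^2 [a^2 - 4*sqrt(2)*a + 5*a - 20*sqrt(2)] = 2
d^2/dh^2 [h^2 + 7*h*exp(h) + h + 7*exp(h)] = 7*h*exp(h) + 21*exp(h) + 2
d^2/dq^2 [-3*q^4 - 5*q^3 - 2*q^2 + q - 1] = -36*q^2 - 30*q - 4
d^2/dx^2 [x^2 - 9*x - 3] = 2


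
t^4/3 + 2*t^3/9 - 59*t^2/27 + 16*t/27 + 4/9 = (t/3 + 1)*(t - 2)*(t - 2/3)*(t + 1/3)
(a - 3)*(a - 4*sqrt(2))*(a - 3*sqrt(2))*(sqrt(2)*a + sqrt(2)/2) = sqrt(2)*a^4 - 14*a^3 - 5*sqrt(2)*a^3/2 + 45*sqrt(2)*a^2/2 + 35*a^2 - 60*sqrt(2)*a + 21*a - 36*sqrt(2)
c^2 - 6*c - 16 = (c - 8)*(c + 2)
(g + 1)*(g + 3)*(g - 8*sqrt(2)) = g^3 - 8*sqrt(2)*g^2 + 4*g^2 - 32*sqrt(2)*g + 3*g - 24*sqrt(2)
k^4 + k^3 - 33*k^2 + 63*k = k*(k - 3)^2*(k + 7)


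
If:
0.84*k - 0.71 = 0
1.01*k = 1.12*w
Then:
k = 0.85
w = 0.76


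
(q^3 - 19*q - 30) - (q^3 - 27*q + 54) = 8*q - 84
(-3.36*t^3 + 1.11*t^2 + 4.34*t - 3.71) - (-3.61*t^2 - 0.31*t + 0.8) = -3.36*t^3 + 4.72*t^2 + 4.65*t - 4.51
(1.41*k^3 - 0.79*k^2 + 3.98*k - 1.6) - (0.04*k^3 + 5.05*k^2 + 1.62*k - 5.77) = 1.37*k^3 - 5.84*k^2 + 2.36*k + 4.17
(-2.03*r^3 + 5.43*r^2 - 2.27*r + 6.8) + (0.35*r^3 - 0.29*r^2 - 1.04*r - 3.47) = -1.68*r^3 + 5.14*r^2 - 3.31*r + 3.33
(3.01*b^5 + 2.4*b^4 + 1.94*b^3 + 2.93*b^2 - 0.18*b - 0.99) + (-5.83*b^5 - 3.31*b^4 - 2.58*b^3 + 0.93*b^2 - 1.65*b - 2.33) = -2.82*b^5 - 0.91*b^4 - 0.64*b^3 + 3.86*b^2 - 1.83*b - 3.32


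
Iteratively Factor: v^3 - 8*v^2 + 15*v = (v)*(v^2 - 8*v + 15) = v*(v - 3)*(v - 5)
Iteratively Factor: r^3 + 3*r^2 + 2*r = (r + 1)*(r^2 + 2*r) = (r + 1)*(r + 2)*(r)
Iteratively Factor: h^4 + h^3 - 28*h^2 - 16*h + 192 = (h - 4)*(h^3 + 5*h^2 - 8*h - 48) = (h - 4)*(h + 4)*(h^2 + h - 12) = (h - 4)*(h - 3)*(h + 4)*(h + 4)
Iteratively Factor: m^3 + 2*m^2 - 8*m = (m + 4)*(m^2 - 2*m) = (m - 2)*(m + 4)*(m)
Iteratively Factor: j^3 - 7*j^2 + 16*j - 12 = (j - 2)*(j^2 - 5*j + 6) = (j - 3)*(j - 2)*(j - 2)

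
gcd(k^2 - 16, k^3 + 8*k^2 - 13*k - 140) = k - 4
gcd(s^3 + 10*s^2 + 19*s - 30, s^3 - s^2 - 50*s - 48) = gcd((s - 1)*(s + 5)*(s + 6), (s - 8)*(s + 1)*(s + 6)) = s + 6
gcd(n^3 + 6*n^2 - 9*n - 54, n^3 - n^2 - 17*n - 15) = n + 3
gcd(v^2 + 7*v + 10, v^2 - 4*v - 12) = v + 2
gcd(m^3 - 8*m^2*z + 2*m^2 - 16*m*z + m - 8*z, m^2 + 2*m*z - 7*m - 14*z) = 1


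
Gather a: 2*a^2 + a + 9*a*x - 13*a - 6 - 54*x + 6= 2*a^2 + a*(9*x - 12) - 54*x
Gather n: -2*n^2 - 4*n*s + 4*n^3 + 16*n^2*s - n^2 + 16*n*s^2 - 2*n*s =4*n^3 + n^2*(16*s - 3) + n*(16*s^2 - 6*s)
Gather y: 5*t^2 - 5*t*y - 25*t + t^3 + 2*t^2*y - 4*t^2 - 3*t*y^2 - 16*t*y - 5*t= t^3 + t^2 - 3*t*y^2 - 30*t + y*(2*t^2 - 21*t)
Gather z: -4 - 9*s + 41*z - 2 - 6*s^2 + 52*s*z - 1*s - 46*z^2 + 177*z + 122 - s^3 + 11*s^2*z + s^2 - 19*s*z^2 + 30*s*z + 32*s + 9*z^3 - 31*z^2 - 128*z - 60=-s^3 - 5*s^2 + 22*s + 9*z^3 + z^2*(-19*s - 77) + z*(11*s^2 + 82*s + 90) + 56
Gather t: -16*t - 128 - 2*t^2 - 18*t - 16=-2*t^2 - 34*t - 144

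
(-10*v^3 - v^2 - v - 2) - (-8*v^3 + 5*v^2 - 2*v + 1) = -2*v^3 - 6*v^2 + v - 3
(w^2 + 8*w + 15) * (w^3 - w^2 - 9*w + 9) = w^5 + 7*w^4 - 2*w^3 - 78*w^2 - 63*w + 135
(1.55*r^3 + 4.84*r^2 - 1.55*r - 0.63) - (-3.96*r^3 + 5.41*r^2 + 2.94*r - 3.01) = 5.51*r^3 - 0.57*r^2 - 4.49*r + 2.38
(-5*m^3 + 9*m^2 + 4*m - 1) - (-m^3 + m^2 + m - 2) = -4*m^3 + 8*m^2 + 3*m + 1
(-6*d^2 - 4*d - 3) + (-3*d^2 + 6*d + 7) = -9*d^2 + 2*d + 4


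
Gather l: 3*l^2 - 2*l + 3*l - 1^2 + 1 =3*l^2 + l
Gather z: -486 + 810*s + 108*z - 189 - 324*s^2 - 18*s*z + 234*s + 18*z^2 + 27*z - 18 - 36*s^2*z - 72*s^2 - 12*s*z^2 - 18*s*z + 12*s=-396*s^2 + 1056*s + z^2*(18 - 12*s) + z*(-36*s^2 - 36*s + 135) - 693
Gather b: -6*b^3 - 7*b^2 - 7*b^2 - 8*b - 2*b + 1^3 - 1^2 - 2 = -6*b^3 - 14*b^2 - 10*b - 2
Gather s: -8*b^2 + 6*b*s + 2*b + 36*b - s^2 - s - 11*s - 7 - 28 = -8*b^2 + 38*b - s^2 + s*(6*b - 12) - 35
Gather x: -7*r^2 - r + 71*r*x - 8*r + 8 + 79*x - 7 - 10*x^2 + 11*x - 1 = -7*r^2 - 9*r - 10*x^2 + x*(71*r + 90)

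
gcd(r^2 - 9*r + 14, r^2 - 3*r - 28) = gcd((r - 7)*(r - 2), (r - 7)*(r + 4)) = r - 7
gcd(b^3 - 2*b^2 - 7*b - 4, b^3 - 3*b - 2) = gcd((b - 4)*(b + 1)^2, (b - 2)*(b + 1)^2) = b^2 + 2*b + 1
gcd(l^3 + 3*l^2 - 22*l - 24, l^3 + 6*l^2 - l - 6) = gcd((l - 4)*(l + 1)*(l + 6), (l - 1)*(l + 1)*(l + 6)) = l^2 + 7*l + 6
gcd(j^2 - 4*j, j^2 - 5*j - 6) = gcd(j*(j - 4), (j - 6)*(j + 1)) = 1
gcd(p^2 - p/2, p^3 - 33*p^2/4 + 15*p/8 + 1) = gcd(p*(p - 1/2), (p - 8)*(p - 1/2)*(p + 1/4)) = p - 1/2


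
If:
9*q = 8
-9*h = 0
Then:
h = 0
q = 8/9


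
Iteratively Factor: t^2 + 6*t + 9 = (t + 3)*(t + 3)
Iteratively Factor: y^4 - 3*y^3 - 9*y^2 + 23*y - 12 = (y - 1)*(y^3 - 2*y^2 - 11*y + 12) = (y - 4)*(y - 1)*(y^2 + 2*y - 3) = (y - 4)*(y - 1)*(y + 3)*(y - 1)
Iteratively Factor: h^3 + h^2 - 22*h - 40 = (h + 2)*(h^2 - h - 20) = (h - 5)*(h + 2)*(h + 4)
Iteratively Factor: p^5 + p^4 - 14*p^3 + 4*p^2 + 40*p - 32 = (p - 2)*(p^4 + 3*p^3 - 8*p^2 - 12*p + 16) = (p - 2)^2*(p^3 + 5*p^2 + 2*p - 8) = (p - 2)^2*(p - 1)*(p^2 + 6*p + 8) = (p - 2)^2*(p - 1)*(p + 2)*(p + 4)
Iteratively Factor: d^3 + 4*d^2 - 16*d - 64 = (d - 4)*(d^2 + 8*d + 16) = (d - 4)*(d + 4)*(d + 4)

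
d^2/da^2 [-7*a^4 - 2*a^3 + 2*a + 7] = 12*a*(-7*a - 1)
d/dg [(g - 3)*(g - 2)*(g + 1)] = 3*g^2 - 8*g + 1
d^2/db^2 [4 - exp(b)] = -exp(b)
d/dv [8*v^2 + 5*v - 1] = 16*v + 5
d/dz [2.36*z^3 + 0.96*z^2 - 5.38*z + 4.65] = 7.08*z^2 + 1.92*z - 5.38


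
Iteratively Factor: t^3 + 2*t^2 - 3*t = (t - 1)*(t^2 + 3*t) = (t - 1)*(t + 3)*(t)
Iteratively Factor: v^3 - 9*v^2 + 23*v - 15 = (v - 3)*(v^2 - 6*v + 5) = (v - 5)*(v - 3)*(v - 1)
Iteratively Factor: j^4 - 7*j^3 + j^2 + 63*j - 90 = (j - 2)*(j^3 - 5*j^2 - 9*j + 45) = (j - 2)*(j + 3)*(j^2 - 8*j + 15) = (j - 5)*(j - 2)*(j + 3)*(j - 3)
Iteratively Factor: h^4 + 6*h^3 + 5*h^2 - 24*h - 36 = (h - 2)*(h^3 + 8*h^2 + 21*h + 18) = (h - 2)*(h + 3)*(h^2 + 5*h + 6) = (h - 2)*(h + 3)^2*(h + 2)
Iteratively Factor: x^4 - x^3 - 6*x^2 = (x + 2)*(x^3 - 3*x^2) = x*(x + 2)*(x^2 - 3*x) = x^2*(x + 2)*(x - 3)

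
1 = 1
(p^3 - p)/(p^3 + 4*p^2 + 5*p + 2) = p*(p - 1)/(p^2 + 3*p + 2)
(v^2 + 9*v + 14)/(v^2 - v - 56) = (v + 2)/(v - 8)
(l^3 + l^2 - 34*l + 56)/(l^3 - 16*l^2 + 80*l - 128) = (l^2 + 5*l - 14)/(l^2 - 12*l + 32)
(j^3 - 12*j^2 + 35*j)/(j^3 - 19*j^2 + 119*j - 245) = j/(j - 7)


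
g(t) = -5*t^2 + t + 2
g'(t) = 1 - 10*t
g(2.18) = -19.58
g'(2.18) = -20.80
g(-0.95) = -3.46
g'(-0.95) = 10.50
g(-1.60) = -12.40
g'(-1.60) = 17.00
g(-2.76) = -38.85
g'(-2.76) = 28.60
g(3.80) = -66.40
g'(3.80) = -37.00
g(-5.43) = -150.85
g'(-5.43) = 55.30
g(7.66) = -283.72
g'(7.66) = -75.60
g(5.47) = -142.13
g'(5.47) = -53.70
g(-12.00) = -730.00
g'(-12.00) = 121.00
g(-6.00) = -184.00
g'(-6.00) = 61.00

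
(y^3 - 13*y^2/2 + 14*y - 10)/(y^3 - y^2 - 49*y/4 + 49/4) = 2*(2*y^3 - 13*y^2 + 28*y - 20)/(4*y^3 - 4*y^2 - 49*y + 49)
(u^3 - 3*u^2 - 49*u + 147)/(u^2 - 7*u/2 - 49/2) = 2*(u^2 + 4*u - 21)/(2*u + 7)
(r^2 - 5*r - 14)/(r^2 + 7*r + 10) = (r - 7)/(r + 5)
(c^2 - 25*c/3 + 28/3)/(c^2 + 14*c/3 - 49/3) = (3*c^2 - 25*c + 28)/(3*c^2 + 14*c - 49)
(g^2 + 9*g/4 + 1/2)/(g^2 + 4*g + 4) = (g + 1/4)/(g + 2)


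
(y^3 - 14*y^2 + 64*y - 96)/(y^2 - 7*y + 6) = (y^2 - 8*y + 16)/(y - 1)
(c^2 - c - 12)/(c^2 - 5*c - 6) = (-c^2 + c + 12)/(-c^2 + 5*c + 6)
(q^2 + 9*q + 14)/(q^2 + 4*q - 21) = (q + 2)/(q - 3)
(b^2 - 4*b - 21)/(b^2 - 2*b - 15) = (b - 7)/(b - 5)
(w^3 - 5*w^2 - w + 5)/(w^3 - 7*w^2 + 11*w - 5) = (w + 1)/(w - 1)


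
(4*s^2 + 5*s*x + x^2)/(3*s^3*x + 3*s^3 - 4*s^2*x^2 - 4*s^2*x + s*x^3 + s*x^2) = (4*s^2 + 5*s*x + x^2)/(s*(3*s^2*x + 3*s^2 - 4*s*x^2 - 4*s*x + x^3 + x^2))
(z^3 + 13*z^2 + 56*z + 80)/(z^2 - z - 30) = (z^2 + 8*z + 16)/(z - 6)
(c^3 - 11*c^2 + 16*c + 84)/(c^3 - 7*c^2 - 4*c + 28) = (c - 6)/(c - 2)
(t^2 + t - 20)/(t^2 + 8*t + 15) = (t - 4)/(t + 3)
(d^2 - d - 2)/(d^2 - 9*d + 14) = (d + 1)/(d - 7)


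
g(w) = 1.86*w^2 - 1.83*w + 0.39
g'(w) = 3.72*w - 1.83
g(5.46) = 45.85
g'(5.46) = 18.48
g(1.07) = 0.56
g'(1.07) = 2.15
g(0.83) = 0.15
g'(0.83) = 1.26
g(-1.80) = 9.71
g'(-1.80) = -8.53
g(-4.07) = 38.65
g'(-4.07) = -16.97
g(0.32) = -0.01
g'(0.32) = -0.64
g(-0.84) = 3.24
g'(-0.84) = -4.95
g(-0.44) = 1.56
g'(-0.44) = -3.47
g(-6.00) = 78.33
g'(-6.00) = -24.15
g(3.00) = 11.64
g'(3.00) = 9.33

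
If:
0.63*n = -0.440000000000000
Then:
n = -0.70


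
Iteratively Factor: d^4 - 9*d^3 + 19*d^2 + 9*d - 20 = (d - 5)*(d^3 - 4*d^2 - d + 4) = (d - 5)*(d + 1)*(d^2 - 5*d + 4) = (d - 5)*(d - 4)*(d + 1)*(d - 1)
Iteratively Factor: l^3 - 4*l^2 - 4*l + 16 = (l - 4)*(l^2 - 4) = (l - 4)*(l - 2)*(l + 2)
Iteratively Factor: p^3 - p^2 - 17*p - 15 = (p + 3)*(p^2 - 4*p - 5) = (p - 5)*(p + 3)*(p + 1)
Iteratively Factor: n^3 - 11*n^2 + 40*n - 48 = (n - 3)*(n^2 - 8*n + 16) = (n - 4)*(n - 3)*(n - 4)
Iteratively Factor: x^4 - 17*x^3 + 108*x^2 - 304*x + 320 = (x - 4)*(x^3 - 13*x^2 + 56*x - 80) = (x - 5)*(x - 4)*(x^2 - 8*x + 16) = (x - 5)*(x - 4)^2*(x - 4)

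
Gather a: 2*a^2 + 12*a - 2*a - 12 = 2*a^2 + 10*a - 12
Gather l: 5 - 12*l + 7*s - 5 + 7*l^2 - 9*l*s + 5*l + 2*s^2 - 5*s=7*l^2 + l*(-9*s - 7) + 2*s^2 + 2*s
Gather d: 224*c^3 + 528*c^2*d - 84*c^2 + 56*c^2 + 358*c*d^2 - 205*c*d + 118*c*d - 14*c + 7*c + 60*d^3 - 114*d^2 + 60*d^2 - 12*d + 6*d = 224*c^3 - 28*c^2 - 7*c + 60*d^3 + d^2*(358*c - 54) + d*(528*c^2 - 87*c - 6)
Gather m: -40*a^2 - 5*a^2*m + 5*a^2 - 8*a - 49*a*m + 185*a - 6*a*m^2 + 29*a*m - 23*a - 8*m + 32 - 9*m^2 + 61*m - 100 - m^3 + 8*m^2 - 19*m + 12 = -35*a^2 + 154*a - m^3 + m^2*(-6*a - 1) + m*(-5*a^2 - 20*a + 34) - 56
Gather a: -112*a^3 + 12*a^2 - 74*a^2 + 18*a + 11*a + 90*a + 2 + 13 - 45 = -112*a^3 - 62*a^2 + 119*a - 30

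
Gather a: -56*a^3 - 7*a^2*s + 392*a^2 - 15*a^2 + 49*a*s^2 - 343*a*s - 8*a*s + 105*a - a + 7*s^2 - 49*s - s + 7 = -56*a^3 + a^2*(377 - 7*s) + a*(49*s^2 - 351*s + 104) + 7*s^2 - 50*s + 7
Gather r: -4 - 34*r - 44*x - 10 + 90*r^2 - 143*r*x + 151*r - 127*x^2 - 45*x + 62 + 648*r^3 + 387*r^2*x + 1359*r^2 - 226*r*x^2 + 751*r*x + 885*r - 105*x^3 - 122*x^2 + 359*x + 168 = 648*r^3 + r^2*(387*x + 1449) + r*(-226*x^2 + 608*x + 1002) - 105*x^3 - 249*x^2 + 270*x + 216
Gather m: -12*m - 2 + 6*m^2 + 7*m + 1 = 6*m^2 - 5*m - 1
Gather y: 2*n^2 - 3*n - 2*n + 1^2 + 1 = 2*n^2 - 5*n + 2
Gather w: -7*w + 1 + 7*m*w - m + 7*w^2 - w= -m + 7*w^2 + w*(7*m - 8) + 1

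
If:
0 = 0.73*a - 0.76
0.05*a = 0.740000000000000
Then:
No Solution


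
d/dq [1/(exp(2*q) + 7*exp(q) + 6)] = (-2*exp(q) - 7)*exp(q)/(exp(2*q) + 7*exp(q) + 6)^2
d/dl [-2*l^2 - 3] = -4*l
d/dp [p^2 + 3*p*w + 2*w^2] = 2*p + 3*w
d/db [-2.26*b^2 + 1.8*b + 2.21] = 1.8 - 4.52*b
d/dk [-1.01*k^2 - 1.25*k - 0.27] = -2.02*k - 1.25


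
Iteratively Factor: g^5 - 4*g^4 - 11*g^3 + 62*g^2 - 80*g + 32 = (g - 2)*(g^4 - 2*g^3 - 15*g^2 + 32*g - 16) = (g - 4)*(g - 2)*(g^3 + 2*g^2 - 7*g + 4) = (g - 4)*(g - 2)*(g + 4)*(g^2 - 2*g + 1) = (g - 4)*(g - 2)*(g - 1)*(g + 4)*(g - 1)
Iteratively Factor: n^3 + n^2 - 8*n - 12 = (n + 2)*(n^2 - n - 6) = (n + 2)^2*(n - 3)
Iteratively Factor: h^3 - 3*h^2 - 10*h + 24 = (h + 3)*(h^2 - 6*h + 8) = (h - 4)*(h + 3)*(h - 2)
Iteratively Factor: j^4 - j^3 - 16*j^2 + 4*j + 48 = (j - 2)*(j^3 + j^2 - 14*j - 24) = (j - 2)*(j + 2)*(j^2 - j - 12) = (j - 2)*(j + 2)*(j + 3)*(j - 4)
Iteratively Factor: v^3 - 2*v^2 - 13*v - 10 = (v - 5)*(v^2 + 3*v + 2) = (v - 5)*(v + 2)*(v + 1)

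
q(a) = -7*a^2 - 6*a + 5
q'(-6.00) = 78.00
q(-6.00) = -211.00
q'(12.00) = -174.00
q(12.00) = -1075.00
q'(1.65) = -29.10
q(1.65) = -23.96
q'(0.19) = -8.66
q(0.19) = 3.61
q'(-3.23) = 39.22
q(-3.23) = -48.65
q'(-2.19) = 24.66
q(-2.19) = -15.43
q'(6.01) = -90.14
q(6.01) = -283.90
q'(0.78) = -16.92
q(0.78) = -3.94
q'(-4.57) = 57.98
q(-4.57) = -113.77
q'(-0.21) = -3.06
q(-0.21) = 5.95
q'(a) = -14*a - 6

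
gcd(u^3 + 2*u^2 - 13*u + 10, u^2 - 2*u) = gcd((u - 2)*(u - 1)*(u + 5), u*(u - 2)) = u - 2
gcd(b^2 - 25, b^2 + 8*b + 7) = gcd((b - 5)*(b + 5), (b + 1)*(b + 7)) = 1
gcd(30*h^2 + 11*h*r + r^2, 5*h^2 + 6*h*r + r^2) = 5*h + r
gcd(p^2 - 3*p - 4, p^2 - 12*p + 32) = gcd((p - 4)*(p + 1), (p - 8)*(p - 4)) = p - 4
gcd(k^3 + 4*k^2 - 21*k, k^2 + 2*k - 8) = 1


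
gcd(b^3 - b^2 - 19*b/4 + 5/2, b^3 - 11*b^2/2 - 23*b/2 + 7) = b^2 + 3*b/2 - 1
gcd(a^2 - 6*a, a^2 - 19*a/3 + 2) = a - 6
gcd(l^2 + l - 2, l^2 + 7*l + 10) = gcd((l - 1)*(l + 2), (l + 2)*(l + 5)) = l + 2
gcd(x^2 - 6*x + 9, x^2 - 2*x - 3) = x - 3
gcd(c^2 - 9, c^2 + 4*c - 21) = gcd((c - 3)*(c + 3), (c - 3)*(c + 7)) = c - 3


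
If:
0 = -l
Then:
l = 0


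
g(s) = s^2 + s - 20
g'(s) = 2*s + 1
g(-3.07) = -13.65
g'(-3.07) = -5.14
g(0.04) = -19.96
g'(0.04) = 1.08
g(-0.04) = -20.04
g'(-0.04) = 0.92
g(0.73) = -18.74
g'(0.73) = 2.46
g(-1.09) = -19.90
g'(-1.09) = -1.18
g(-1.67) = -18.88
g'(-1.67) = -2.34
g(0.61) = -19.02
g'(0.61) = 2.22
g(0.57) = -19.11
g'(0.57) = 2.14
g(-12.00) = 112.00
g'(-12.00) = -23.00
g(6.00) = 22.00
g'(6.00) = 13.00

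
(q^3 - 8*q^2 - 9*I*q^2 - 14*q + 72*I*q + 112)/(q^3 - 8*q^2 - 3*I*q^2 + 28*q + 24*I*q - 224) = (q - 2*I)/(q + 4*I)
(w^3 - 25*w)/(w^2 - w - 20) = w*(w + 5)/(w + 4)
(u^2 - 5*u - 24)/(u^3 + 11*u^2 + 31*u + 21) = (u - 8)/(u^2 + 8*u + 7)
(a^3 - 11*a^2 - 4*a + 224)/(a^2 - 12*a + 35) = (a^2 - 4*a - 32)/(a - 5)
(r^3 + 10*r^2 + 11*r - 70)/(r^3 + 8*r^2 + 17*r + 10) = (r^2 + 5*r - 14)/(r^2 + 3*r + 2)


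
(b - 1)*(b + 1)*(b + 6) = b^3 + 6*b^2 - b - 6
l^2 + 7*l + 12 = (l + 3)*(l + 4)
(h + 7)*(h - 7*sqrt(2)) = h^2 - 7*sqrt(2)*h + 7*h - 49*sqrt(2)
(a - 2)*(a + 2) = a^2 - 4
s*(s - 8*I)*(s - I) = s^3 - 9*I*s^2 - 8*s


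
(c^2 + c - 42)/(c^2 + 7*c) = (c - 6)/c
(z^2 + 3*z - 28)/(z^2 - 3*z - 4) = (z + 7)/(z + 1)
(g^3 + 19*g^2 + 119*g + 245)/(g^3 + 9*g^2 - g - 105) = (g + 7)/(g - 3)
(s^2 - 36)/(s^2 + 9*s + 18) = (s - 6)/(s + 3)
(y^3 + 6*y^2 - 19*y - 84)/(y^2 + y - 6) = (y^2 + 3*y - 28)/(y - 2)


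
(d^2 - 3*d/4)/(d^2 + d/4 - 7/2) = d*(4*d - 3)/(4*d^2 + d - 14)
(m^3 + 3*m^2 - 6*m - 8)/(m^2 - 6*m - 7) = (m^2 + 2*m - 8)/(m - 7)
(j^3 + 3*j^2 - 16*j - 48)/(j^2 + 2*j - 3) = (j^2 - 16)/(j - 1)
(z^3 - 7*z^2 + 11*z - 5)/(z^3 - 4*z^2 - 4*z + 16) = (z^3 - 7*z^2 + 11*z - 5)/(z^3 - 4*z^2 - 4*z + 16)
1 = 1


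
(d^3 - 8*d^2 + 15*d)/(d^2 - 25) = d*(d - 3)/(d + 5)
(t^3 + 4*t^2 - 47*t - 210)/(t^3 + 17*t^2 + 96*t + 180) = (t - 7)/(t + 6)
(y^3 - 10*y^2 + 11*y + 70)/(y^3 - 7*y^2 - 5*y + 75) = (y^2 - 5*y - 14)/(y^2 - 2*y - 15)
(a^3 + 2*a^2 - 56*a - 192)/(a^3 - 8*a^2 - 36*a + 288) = (a + 4)/(a - 6)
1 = 1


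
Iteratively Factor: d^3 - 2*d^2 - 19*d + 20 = (d - 5)*(d^2 + 3*d - 4) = (d - 5)*(d - 1)*(d + 4)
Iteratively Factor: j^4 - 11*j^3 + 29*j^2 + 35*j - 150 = (j - 3)*(j^3 - 8*j^2 + 5*j + 50) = (j - 5)*(j - 3)*(j^2 - 3*j - 10) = (j - 5)*(j - 3)*(j + 2)*(j - 5)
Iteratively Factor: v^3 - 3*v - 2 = (v + 1)*(v^2 - v - 2) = (v - 2)*(v + 1)*(v + 1)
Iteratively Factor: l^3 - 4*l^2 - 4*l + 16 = (l - 4)*(l^2 - 4) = (l - 4)*(l + 2)*(l - 2)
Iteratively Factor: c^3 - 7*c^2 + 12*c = (c)*(c^2 - 7*c + 12) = c*(c - 4)*(c - 3)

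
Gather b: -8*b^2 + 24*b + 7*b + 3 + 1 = -8*b^2 + 31*b + 4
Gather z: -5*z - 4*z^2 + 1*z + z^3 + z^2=z^3 - 3*z^2 - 4*z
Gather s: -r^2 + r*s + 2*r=-r^2 + r*s + 2*r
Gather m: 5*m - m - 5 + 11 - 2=4*m + 4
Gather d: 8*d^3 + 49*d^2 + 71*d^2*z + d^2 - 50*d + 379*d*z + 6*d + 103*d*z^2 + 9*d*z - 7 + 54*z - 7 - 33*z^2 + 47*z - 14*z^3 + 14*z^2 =8*d^3 + d^2*(71*z + 50) + d*(103*z^2 + 388*z - 44) - 14*z^3 - 19*z^2 + 101*z - 14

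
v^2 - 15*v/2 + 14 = (v - 4)*(v - 7/2)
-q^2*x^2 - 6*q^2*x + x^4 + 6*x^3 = x*(-q + x)*(q + x)*(x + 6)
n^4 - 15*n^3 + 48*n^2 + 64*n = n*(n - 8)^2*(n + 1)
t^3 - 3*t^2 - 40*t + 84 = (t - 7)*(t - 2)*(t + 6)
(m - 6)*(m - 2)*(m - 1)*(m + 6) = m^4 - 3*m^3 - 34*m^2 + 108*m - 72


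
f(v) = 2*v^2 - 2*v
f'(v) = 4*v - 2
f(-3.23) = 27.33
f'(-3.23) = -14.92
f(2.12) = 4.75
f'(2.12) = 6.48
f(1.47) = 1.38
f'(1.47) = 3.88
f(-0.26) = 0.66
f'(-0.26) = -3.04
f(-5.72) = 76.88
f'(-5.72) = -24.88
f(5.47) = 48.90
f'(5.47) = 19.88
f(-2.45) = 16.90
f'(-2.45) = -11.80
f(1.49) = 1.46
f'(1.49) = 3.96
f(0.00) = 0.00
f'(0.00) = -2.00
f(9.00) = 144.00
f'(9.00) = 34.00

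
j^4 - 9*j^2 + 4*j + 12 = (j - 2)^2*(j + 1)*(j + 3)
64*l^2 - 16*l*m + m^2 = (-8*l + m)^2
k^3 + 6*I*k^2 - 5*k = k*(k + I)*(k + 5*I)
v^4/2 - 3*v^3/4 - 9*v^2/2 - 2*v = v*(v/2 + 1)*(v - 4)*(v + 1/2)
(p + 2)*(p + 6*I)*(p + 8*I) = p^3 + 2*p^2 + 14*I*p^2 - 48*p + 28*I*p - 96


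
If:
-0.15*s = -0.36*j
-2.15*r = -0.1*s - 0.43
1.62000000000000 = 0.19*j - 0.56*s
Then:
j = -1.40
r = 0.04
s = -3.37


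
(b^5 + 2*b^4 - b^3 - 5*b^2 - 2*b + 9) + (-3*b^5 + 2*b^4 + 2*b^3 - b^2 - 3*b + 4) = -2*b^5 + 4*b^4 + b^3 - 6*b^2 - 5*b + 13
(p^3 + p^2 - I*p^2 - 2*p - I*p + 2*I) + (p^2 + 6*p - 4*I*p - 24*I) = p^3 + 2*p^2 - I*p^2 + 4*p - 5*I*p - 22*I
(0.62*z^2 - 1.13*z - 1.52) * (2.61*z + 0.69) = 1.6182*z^3 - 2.5215*z^2 - 4.7469*z - 1.0488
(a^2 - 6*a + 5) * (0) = 0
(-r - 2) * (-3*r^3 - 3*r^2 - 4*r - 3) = 3*r^4 + 9*r^3 + 10*r^2 + 11*r + 6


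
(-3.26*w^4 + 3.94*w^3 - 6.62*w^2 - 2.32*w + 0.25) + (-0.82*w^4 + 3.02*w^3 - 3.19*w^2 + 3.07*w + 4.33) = -4.08*w^4 + 6.96*w^3 - 9.81*w^2 + 0.75*w + 4.58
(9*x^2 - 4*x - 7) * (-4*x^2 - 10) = -36*x^4 + 16*x^3 - 62*x^2 + 40*x + 70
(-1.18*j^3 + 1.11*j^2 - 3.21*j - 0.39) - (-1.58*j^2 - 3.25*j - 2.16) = -1.18*j^3 + 2.69*j^2 + 0.04*j + 1.77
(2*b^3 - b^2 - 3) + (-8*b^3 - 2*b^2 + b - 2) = -6*b^3 - 3*b^2 + b - 5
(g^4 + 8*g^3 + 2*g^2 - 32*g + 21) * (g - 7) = g^5 + g^4 - 54*g^3 - 46*g^2 + 245*g - 147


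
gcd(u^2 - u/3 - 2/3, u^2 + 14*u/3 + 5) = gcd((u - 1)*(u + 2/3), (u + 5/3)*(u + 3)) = 1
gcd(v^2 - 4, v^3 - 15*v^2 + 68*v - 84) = v - 2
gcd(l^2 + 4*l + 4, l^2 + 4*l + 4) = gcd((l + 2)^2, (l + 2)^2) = l^2 + 4*l + 4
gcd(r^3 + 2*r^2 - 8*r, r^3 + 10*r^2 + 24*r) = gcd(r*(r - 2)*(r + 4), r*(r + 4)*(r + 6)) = r^2 + 4*r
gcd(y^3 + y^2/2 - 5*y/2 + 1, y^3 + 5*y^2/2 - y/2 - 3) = y^2 + y - 2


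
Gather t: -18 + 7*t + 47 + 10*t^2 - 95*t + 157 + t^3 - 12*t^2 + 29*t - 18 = t^3 - 2*t^2 - 59*t + 168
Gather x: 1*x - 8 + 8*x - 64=9*x - 72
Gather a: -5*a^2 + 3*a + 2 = -5*a^2 + 3*a + 2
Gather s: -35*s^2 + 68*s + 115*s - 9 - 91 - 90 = -35*s^2 + 183*s - 190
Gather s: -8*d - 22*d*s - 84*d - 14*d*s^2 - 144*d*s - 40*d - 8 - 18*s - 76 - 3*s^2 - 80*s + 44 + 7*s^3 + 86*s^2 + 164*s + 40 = -132*d + 7*s^3 + s^2*(83 - 14*d) + s*(66 - 166*d)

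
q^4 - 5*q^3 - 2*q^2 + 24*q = q*(q - 4)*(q - 3)*(q + 2)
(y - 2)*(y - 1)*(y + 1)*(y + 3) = y^4 + y^3 - 7*y^2 - y + 6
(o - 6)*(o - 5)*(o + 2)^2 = o^4 - 7*o^3 - 10*o^2 + 76*o + 120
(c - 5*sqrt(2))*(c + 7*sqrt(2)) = c^2 + 2*sqrt(2)*c - 70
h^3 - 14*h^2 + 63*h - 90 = (h - 6)*(h - 5)*(h - 3)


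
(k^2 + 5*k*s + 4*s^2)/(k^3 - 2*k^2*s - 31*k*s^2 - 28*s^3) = 1/(k - 7*s)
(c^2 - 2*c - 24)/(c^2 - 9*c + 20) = (c^2 - 2*c - 24)/(c^2 - 9*c + 20)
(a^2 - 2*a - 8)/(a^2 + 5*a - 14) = (a^2 - 2*a - 8)/(a^2 + 5*a - 14)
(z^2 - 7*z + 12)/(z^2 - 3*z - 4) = (z - 3)/(z + 1)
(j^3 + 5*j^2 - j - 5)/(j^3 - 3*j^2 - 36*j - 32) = (j^2 + 4*j - 5)/(j^2 - 4*j - 32)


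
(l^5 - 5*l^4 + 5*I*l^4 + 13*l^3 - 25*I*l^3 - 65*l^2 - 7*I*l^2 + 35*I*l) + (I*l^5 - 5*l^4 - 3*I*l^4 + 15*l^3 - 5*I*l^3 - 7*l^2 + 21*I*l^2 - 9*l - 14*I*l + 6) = l^5 + I*l^5 - 10*l^4 + 2*I*l^4 + 28*l^3 - 30*I*l^3 - 72*l^2 + 14*I*l^2 - 9*l + 21*I*l + 6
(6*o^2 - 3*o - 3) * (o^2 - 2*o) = 6*o^4 - 15*o^3 + 3*o^2 + 6*o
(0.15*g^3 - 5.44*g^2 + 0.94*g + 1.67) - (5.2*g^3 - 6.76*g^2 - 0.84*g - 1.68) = -5.05*g^3 + 1.32*g^2 + 1.78*g + 3.35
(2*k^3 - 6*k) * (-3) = -6*k^3 + 18*k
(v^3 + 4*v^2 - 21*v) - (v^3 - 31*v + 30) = 4*v^2 + 10*v - 30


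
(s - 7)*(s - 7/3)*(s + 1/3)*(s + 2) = s^4 - 7*s^3 - 43*s^2/9 + 287*s/9 + 98/9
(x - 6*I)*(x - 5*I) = x^2 - 11*I*x - 30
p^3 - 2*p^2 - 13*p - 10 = (p - 5)*(p + 1)*(p + 2)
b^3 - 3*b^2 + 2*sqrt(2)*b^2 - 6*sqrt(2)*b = b*(b - 3)*(b + 2*sqrt(2))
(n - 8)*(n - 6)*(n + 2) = n^3 - 12*n^2 + 20*n + 96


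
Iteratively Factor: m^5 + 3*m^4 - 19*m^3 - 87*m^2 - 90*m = (m + 3)*(m^4 - 19*m^2 - 30*m) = (m + 2)*(m + 3)*(m^3 - 2*m^2 - 15*m) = (m + 2)*(m + 3)^2*(m^2 - 5*m) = (m - 5)*(m + 2)*(m + 3)^2*(m)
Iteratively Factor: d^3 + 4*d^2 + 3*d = (d + 3)*(d^2 + d) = (d + 1)*(d + 3)*(d)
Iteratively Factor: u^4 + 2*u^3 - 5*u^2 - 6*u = (u + 1)*(u^3 + u^2 - 6*u) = (u - 2)*(u + 1)*(u^2 + 3*u) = (u - 2)*(u + 1)*(u + 3)*(u)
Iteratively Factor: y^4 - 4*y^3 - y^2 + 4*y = (y - 4)*(y^3 - y) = (y - 4)*(y - 1)*(y^2 + y) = y*(y - 4)*(y - 1)*(y + 1)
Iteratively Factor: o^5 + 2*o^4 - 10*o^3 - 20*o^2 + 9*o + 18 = (o + 3)*(o^4 - o^3 - 7*o^2 + o + 6) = (o + 2)*(o + 3)*(o^3 - 3*o^2 - o + 3) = (o + 1)*(o + 2)*(o + 3)*(o^2 - 4*o + 3) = (o - 1)*(o + 1)*(o + 2)*(o + 3)*(o - 3)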